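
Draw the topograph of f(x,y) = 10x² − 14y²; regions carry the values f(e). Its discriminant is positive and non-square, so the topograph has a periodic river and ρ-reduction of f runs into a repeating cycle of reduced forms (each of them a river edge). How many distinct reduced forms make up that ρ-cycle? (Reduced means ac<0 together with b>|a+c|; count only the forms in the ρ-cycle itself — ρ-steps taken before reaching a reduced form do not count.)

D = 560, ⌊√D⌋ = 23
descent: ρ → (-14,0,10)
descent: ρ → (10,20,-4)  [lands on river]
river: ρ → (-4,20,10)
ρ-cycle length = 2 (tail of 2 descent steps not counted)

2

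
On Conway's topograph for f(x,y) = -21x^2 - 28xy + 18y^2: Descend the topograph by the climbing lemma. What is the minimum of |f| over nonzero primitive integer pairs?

descent: ρ → (18,28,-21)  [lands on river]
river: ρ → (-21,14,25)
river: ρ → (25,36,-10)
river: ρ → (-10,44,9)
river: ρ → (9,46,-5)
river: ρ → (-5,44,18)
closes: descent 1, river 6
min |a| on river = 5

5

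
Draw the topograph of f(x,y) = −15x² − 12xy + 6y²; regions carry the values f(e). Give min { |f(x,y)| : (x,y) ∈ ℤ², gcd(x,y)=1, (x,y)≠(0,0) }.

descent: ρ → (6,12,-15)  [lands on river]
river: ρ → (-15,18,3)
river: ρ → (3,18,-15)
river: ρ → (-15,12,6)
closes: descent 1, river 4
min |a| on river = 3

3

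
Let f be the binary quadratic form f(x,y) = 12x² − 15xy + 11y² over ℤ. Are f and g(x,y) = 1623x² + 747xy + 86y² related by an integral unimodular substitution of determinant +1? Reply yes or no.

D₁ = -303, D₂ = -303
f: translate: b→9 (≡-15 mod 24), so (12,-15,11)→(12,9,8)
f: flip: (12,9,8)→(8,-9,12)
f: translate: b→7 (≡-9 mod 16), so (8,-9,12)→(8,7,11)
f: reduced (well bottom): (8,7,11) with a≤c, −a<b≤a
g: flip: (1623,747,86)→(86,-747,1623)
g: translate: b→-59 (≡-747 mod 172), so (86,-747,1623)→(86,-59,11)
g: flip: (86,-59,11)→(11,59,86)
g: translate: b→-7 (≡59 mod 22), so (11,59,86)→(11,-7,8)
g: flip: (11,-7,8)→(8,7,11)
g: reduced (well bottom): (8,7,11) with a≤c, −a<b≤a
reduced forms (8, 7, 11) vs (8, 7, 11) ⇒ equivalent

yes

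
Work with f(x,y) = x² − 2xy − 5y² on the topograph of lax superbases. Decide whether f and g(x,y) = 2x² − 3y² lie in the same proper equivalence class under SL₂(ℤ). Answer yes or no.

D₁ = 24, D₂ = 24
river cycle of f (length 2): (1, 4, -2), (-2, 4, 1)
river cycle of g (length 2): (2, 4, -1), (-1, 4, 2)
cycles differ ⇒ inequivalent

no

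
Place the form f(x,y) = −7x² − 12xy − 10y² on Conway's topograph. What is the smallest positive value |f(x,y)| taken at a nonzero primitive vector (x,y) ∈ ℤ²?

translate: b→-2 (≡12 mod 14), so (7,12,10)→(7,-2,5)
flip: (7,-2,5)→(5,2,7)
reduced (well bottom): (5,2,7) with a≤c, −a<b≤a
well minimum |f| = |-5| = 5 (negative-definite)

5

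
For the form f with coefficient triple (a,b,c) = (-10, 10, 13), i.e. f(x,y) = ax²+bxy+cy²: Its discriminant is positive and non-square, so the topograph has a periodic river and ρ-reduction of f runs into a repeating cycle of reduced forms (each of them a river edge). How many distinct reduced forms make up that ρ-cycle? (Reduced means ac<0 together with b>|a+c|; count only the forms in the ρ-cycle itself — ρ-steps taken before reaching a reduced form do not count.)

D = 620, ⌊√D⌋ = 24
river: ρ → (13,16,-7)
river: ρ → (-7,12,17)
river: ρ → (17,22,-2)
river: ρ → (-2,22,17)
river: ρ → (17,12,-7)
river: ρ → (-7,16,13)
river: ρ → (13,10,-10)
river: ρ → (-10,10,13)
ρ-cycle length = 8 (tail of 0 descent steps not counted)

8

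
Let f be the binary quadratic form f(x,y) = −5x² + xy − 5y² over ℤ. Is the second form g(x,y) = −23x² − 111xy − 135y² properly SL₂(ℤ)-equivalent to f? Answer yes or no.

D₁ = -99, D₂ = -99
f is negative-definite; reduce −f:
−f: flip: (5,-1,5)→(5,1,5)
−f: reduced (well bottom): (5,1,5) with a≤c, −a<b≤a
flip sign back: reduced form of f is (-5,-1,-5)
g is negative-definite; reduce −g:
−g: translate: b→19 (≡111 mod 46), so (23,111,135)→(23,19,5)
−g: flip: (23,19,5)→(5,-19,23)
−g: translate: b→1 (≡-19 mod 10), so (5,-19,23)→(5,1,5)
−g: reduced (well bottom): (5,1,5) with a≤c, −a<b≤a
flip sign back: reduced form of g is (-5,-1,-5)
reduced forms (-5, -1, -5) vs (-5, -1, -5) ⇒ equivalent

yes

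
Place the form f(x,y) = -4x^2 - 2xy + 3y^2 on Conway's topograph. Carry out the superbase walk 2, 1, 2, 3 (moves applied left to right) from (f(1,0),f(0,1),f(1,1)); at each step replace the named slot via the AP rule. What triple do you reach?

start (-4,3,-3) = (f(1,0),f(0,1),f(1,1))
replace slot 2: 2·((-4)+(-3)) − 3 = -17 → (-4,-17,-3)
replace slot 1: 2·((-17)+(-3)) − (-4) = -36 → (-36,-17,-3)
replace slot 2: 2·((-36)+(-3)) − (-17) = -61 → (-36,-61,-3)
replace slot 3: 2·((-36)+(-61)) − (-3) = -191 → (-36,-61,-191)

-36,-61,-191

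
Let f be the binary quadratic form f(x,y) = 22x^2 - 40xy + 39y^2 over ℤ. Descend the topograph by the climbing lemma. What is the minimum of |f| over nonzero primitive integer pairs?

translate: b→4 (≡-40 mod 44), so (22,-40,39)→(22,4,21)
flip: (22,4,21)→(21,-4,22)
reduced (well bottom): (21,-4,22) with a≤c, −a<b≤a
well minimum = a = 21

21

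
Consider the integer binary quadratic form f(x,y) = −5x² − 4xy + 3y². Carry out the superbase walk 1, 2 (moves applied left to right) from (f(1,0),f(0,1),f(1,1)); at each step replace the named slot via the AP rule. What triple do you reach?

start (-5,3,-6) = (f(1,0),f(0,1),f(1,1))
replace slot 1: 2·(3+(-6)) − (-5) = -1 → (-1,3,-6)
replace slot 2: 2·((-1)+(-6)) − 3 = -17 → (-1,-17,-6)

-1,-17,-6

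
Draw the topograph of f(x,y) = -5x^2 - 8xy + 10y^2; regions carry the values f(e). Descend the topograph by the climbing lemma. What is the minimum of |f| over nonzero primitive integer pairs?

descent: ρ → (10,8,-5)  [lands on river]
river: ρ → (-5,12,6)
river: ρ → (6,12,-5)
river: ρ → (-5,8,10)
river: ρ → (10,12,-3)
river: ρ → (-3,12,10)
closes: descent 1, river 6
min |a| on river = 3

3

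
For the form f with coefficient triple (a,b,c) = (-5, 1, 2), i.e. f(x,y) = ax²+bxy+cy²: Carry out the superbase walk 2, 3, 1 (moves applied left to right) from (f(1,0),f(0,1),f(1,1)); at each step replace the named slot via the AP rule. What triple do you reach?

start (-5,2,-2) = (f(1,0),f(0,1),f(1,1))
replace slot 2: 2·((-5)+(-2)) − 2 = -16 → (-5,-16,-2)
replace slot 3: 2·((-5)+(-16)) − (-2) = -40 → (-5,-16,-40)
replace slot 1: 2·((-16)+(-40)) − (-5) = -107 → (-107,-16,-40)

-107,-16,-40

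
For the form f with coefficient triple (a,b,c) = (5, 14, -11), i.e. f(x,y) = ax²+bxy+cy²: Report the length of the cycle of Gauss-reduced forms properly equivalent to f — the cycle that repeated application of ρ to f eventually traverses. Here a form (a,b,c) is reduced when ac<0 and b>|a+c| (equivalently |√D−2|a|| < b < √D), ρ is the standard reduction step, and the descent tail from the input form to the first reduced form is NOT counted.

D = 416, ⌊√D⌋ = 20
river: ρ → (-11,8,8)
river: ρ → (8,8,-11)
river: ρ → (-11,14,5)
river: ρ → (5,16,-8)
river: ρ → (-8,16,5)
river: ρ → (5,14,-11)
ρ-cycle length = 6 (tail of 0 descent steps not counted)

6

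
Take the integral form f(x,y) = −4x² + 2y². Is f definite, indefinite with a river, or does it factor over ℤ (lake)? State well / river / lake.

D = b²−4ac = 0² − 4·(-4)·2 = 32
D > 0 non-square ⇒ indefinite ⇒ periodic river

river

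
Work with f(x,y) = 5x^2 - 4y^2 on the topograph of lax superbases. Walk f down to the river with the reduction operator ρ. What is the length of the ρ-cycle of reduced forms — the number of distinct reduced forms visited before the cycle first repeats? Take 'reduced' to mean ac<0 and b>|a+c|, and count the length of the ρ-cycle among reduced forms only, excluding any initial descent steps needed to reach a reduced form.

D = 80, ⌊√D⌋ = 8
descent: ρ → (-4,8,1)  [lands on river]
river: ρ → (1,8,-4)
ρ-cycle length = 2 (tail of 1 descent step not counted)

2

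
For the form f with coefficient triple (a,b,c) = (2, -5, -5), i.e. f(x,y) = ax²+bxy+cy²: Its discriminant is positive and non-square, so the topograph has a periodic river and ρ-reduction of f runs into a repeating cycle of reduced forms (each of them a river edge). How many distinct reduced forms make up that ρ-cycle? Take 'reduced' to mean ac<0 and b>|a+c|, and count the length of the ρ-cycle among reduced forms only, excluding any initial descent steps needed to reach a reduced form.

D = 65, ⌊√D⌋ = 8
descent: ρ → (-5,5,2)  [lands on river]
river: ρ → (2,7,-2)
river: ρ → (-2,5,5)
river: ρ → (5,5,-2)
river: ρ → (-2,7,2)
river: ρ → (2,5,-5)
ρ-cycle length = 6 (tail of 1 descent step not counted)

6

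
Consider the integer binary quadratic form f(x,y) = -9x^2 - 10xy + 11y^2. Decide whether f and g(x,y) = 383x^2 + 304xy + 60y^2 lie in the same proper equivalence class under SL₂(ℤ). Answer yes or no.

D₁ = 496, D₂ = 496
river cycle of f (length 16): (11, 10, -9), (-9, 8, 12), (12, 16, -5), (-5, 14, 15), (15, 16, -4), (-4, 16, 15), (15, 14, -5), (-5, 16, 12), (12, 8, -9), (-9, 10, 11), … (6 more)
river cycle of g (length 16): (11, 10, -9), (-9, 8, 12), (12, 16, -5), (-5, 14, 15), (15, 16, -4), (-4, 16, 15), (15, 14, -5), (-5, 16, 12), (12, 8, -9), (-9, 10, 11), … (6 more)
cycles coincide ⇒ equivalent

yes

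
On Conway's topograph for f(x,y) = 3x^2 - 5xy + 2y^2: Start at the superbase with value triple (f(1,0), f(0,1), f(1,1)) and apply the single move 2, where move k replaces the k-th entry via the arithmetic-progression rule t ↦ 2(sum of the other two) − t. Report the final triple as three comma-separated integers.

start (3,2,0) = (f(1,0),f(0,1),f(1,1))
replace slot 2: 2·(3+0) − 2 = 4 → (3,4,0)

3,4,0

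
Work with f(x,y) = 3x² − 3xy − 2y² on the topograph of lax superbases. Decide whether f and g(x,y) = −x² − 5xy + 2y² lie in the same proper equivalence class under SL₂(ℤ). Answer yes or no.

D₁ = 33, D₂ = 33
river cycle of f (length 4): (-2, 3, 3), (3, 3, -2), (-2, 5, 1), (1, 5, -2)
river cycle of g (length 4): (2, 5, -1), (-1, 5, 2), (2, 3, -3), (-3, 3, 2)
cycles differ ⇒ inequivalent

no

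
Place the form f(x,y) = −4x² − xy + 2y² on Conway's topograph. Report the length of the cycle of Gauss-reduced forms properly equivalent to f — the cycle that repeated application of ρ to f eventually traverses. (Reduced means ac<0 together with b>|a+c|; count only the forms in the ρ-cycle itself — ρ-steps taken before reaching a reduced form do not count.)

D = 33, ⌊√D⌋ = 5
descent: ρ → (2,5,-1)  [lands on river]
river: ρ → (-1,5,2)
river: ρ → (2,3,-3)
river: ρ → (-3,3,2)
ρ-cycle length = 4 (tail of 1 descent step not counted)

4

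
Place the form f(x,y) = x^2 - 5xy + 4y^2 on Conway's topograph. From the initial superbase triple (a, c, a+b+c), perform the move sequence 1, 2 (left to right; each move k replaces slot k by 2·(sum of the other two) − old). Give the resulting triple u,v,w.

start (1,4,0) = (f(1,0),f(0,1),f(1,1))
replace slot 1: 2·(4+0) − 1 = 7 → (7,4,0)
replace slot 2: 2·(7+0) − 4 = 10 → (7,10,0)

7,10,0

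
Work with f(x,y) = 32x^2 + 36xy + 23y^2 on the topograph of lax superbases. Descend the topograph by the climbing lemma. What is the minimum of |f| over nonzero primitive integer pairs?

translate: b→-28 (≡36 mod 64), so (32,36,23)→(32,-28,19)
flip: (32,-28,19)→(19,28,32)
translate: b→-10 (≡28 mod 38), so (19,28,32)→(19,-10,23)
reduced (well bottom): (19,-10,23) with a≤c, −a<b≤a
well minimum = a = 19

19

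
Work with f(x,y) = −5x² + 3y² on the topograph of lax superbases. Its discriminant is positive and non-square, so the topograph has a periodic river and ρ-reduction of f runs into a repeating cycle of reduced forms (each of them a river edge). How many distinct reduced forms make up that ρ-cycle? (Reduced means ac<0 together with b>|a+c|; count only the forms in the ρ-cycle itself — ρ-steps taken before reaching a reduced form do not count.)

D = 60, ⌊√D⌋ = 7
descent: ρ → (3,6,-2)  [lands on river]
river: ρ → (-2,6,3)
ρ-cycle length = 2 (tail of 1 descent step not counted)

2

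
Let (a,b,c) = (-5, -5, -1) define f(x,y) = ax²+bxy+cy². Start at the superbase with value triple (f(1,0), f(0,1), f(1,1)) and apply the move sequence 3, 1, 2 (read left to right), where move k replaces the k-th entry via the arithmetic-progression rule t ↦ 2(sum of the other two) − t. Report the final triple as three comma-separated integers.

start (-5,-1,-11) = (f(1,0),f(0,1),f(1,1))
replace slot 3: 2·((-5)+(-1)) − (-11) = -1 → (-5,-1,-1)
replace slot 1: 2·((-1)+(-1)) − (-5) = 1 → (1,-1,-1)
replace slot 2: 2·(1+(-1)) − (-1) = 1 → (1,1,-1)

1,1,-1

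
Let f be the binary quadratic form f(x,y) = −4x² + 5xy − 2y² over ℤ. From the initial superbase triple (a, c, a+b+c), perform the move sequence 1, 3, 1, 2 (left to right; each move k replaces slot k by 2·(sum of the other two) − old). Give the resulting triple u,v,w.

start (-4,-2,-1) = (f(1,0),f(0,1),f(1,1))
replace slot 1: 2·((-2)+(-1)) − (-4) = -2 → (-2,-2,-1)
replace slot 3: 2·((-2)+(-2)) − (-1) = -7 → (-2,-2,-7)
replace slot 1: 2·((-2)+(-7)) − (-2) = -16 → (-16,-2,-7)
replace slot 2: 2·((-16)+(-7)) − (-2) = -44 → (-16,-44,-7)

-16,-44,-7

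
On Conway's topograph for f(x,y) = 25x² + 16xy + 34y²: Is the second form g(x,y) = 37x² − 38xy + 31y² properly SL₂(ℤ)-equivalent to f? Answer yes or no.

D₁ = -3144, D₂ = -3144
f: reduced (well bottom): (25,16,34) with a≤c, −a<b≤a
g: translate: b→36 (≡-38 mod 74), so (37,-38,31)→(37,36,30)
g: flip: (37,36,30)→(30,-36,37)
g: translate: b→24 (≡-36 mod 60), so (30,-36,37)→(30,24,31)
g: reduced (well bottom): (30,24,31) with a≤c, −a<b≤a
reduced forms (25, 16, 34) vs (30, 24, 31) ⇒ inequivalent

no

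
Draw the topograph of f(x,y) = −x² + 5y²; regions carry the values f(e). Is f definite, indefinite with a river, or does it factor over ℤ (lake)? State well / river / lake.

D = b²−4ac = 0² − 4·(-1)·5 = 20
D > 0 non-square ⇒ indefinite ⇒ periodic river

river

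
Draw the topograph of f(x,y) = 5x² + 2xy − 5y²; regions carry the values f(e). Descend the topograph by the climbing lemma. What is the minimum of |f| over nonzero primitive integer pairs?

river: ρ → (-5,8,2)
river: ρ → (2,8,-5)
river: ρ → (-5,2,5)
river: ρ → (5,8,-2)
river: ρ → (-2,8,5)
river: ρ → (5,2,-5)
closes: descent 0, river 6
min |a| on river = 2

2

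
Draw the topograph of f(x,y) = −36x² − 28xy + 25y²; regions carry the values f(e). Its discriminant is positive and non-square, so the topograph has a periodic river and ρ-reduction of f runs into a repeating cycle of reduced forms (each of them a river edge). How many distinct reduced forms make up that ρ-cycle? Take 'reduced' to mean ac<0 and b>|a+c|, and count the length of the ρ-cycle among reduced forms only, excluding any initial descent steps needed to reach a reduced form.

D = 4384, ⌊√D⌋ = 66
descent: ρ → (25,28,-36)  [lands on river]
river: ρ → (-36,44,17)
river: ρ → (17,58,-15)
river: ρ → (-15,62,9)
river: ρ → (9,64,-8)
river: ρ → (-8,64,9)
river: ρ → (9,62,-15)
river: ρ → (-15,58,17)
river: ρ → (17,44,-36)
river: ρ → (-36,28,25)
river: ρ → (25,22,-39)
river: ρ → (-39,56,8)
river: ρ → (8,56,-39)
river: ρ → (-39,22,25)
ρ-cycle length = 14 (tail of 1 descent step not counted)

14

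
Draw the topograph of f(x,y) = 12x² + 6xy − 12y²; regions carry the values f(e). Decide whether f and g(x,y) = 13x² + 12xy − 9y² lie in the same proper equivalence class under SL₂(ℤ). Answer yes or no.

D₁ = 612, D₂ = 612
river cycle of f (length 6): (-12, 18, 6), (6, 18, -12), (-12, 6, 12), (12, 18, -6), (-6, 18, 12), (12, 6, -12)
river cycle of g (length 8): (-9, 24, 1), (1, 24, -9), (-9, 12, 13), (13, 14, -8), (-8, 18, 9), (9, 18, -8), (-8, 14, 13), (13, 12, -9)
cycles differ ⇒ inequivalent

no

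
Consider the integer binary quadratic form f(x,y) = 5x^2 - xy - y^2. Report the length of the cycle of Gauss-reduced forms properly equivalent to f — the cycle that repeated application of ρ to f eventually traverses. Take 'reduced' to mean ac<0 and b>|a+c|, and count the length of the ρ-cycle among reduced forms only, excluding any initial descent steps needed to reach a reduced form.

D = 21, ⌊√D⌋ = 4
descent: ρ → (-1,3,3)  [lands on river]
river: ρ → (3,3,-1)
ρ-cycle length = 2 (tail of 1 descent step not counted)

2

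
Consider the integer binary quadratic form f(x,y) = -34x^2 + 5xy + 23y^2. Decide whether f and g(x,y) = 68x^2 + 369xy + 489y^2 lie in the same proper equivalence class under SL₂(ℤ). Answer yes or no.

D₁ = 3153, D₂ = 3153
river cycle of f (length 30): (23, 41, -16), (-16, 55, 2), (2, 53, -43), (-43, 33, 12), (12, 39, -34), (-34, 29, 17), (17, 39, -24), (-24, 9, 32), (32, 55, -1), (-1, 55, 32), … (20 more)
river cycle of g (length 30): (-6, 51, 23), (23, 41, -16), (-16, 55, 2), (2, 53, -43), (-43, 33, 12), (12, 39, -34), (-34, 29, 17), (17, 39, -24), (-24, 9, 32), (32, 55, -1), … (20 more)
cycles coincide ⇒ equivalent

yes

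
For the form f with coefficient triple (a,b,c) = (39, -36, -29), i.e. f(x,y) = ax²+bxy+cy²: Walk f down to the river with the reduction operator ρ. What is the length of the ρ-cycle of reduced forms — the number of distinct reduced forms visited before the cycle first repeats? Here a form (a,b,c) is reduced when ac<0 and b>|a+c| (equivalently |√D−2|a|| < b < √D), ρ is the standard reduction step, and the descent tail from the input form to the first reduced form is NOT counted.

D = 5820, ⌊√D⌋ = 76
descent: ρ → (-29,36,39)  [lands on river]
river: ρ → (39,42,-26)
river: ρ → (-26,62,19)
river: ρ → (19,52,-41)
river: ρ → (-41,30,30)
river: ρ → (30,30,-41)
river: ρ → (-41,52,19)
river: ρ → (19,62,-26)
river: ρ → (-26,42,39)
river: ρ → (39,36,-29)
river: ρ → (-29,22,46)
river: ρ → (46,70,-5)
river: ρ → (-5,70,46)
river: ρ → (46,22,-29)
ρ-cycle length = 14 (tail of 1 descent step not counted)

14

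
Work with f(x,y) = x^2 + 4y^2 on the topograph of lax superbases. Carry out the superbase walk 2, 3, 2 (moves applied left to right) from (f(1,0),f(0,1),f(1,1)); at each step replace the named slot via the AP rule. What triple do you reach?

start (1,4,5) = (f(1,0),f(0,1),f(1,1))
replace slot 2: 2·(1+5) − 4 = 8 → (1,8,5)
replace slot 3: 2·(1+8) − 5 = 13 → (1,8,13)
replace slot 2: 2·(1+13) − 8 = 20 → (1,20,13)

1,20,13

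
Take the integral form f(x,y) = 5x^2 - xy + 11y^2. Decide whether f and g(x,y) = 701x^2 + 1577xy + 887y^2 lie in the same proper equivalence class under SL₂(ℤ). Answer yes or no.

D₁ = -219, D₂ = -219
f: reduced (well bottom): (5,-1,11) with a≤c, −a<b≤a
g: translate: b→175 (≡1577 mod 1402), so (701,1577,887)→(701,175,11)
g: flip: (701,175,11)→(11,-175,701)
g: translate: b→1 (≡-175 mod 22), so (11,-175,701)→(11,1,5)
g: flip: (11,1,5)→(5,-1,11)
g: reduced (well bottom): (5,-1,11) with a≤c, −a<b≤a
reduced forms (5, -1, 11) vs (5, -1, 11) ⇒ equivalent

yes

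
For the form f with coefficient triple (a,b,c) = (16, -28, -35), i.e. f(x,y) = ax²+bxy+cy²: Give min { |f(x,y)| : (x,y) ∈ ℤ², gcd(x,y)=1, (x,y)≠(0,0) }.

descent: ρ → (-35,28,16)  [lands on river]
river: ρ → (16,36,-27)
river: ρ → (-27,18,25)
river: ρ → (25,32,-20)
river: ρ → (-20,48,9)
river: ρ → (9,42,-35)
closes: descent 1, river 6
min |a| on river = 9

9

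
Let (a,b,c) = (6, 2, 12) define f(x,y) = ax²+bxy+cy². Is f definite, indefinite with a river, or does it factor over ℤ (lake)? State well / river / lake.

D = b²−4ac = 2² − 4·6·12 = -284
D < 0 ⇒ definite ⇒ every region one sign ⇒ single well

well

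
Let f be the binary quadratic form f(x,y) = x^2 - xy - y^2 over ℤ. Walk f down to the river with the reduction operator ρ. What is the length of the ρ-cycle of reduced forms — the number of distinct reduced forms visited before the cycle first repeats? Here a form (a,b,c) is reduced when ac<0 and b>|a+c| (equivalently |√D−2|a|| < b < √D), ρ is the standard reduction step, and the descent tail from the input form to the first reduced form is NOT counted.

D = 5, ⌊√D⌋ = 2
descent: ρ → (-1,1,1)  [lands on river]
river: ρ → (1,1,-1)
ρ-cycle length = 2 (tail of 1 descent step not counted)

2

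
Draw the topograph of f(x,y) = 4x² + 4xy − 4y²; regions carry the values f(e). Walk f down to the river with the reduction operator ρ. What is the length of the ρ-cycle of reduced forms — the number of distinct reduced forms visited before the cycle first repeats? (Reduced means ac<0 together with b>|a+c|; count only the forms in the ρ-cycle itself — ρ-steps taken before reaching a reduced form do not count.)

D = 80, ⌊√D⌋ = 8
river: ρ → (-4,4,4)
river: ρ → (4,4,-4)
ρ-cycle length = 2 (tail of 0 descent steps not counted)

2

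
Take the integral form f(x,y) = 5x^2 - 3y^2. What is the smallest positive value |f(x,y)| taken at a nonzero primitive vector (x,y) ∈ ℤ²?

descent: ρ → (-3,6,2)  [lands on river]
river: ρ → (2,6,-3)
closes: descent 1, river 2
min |a| on river = 2

2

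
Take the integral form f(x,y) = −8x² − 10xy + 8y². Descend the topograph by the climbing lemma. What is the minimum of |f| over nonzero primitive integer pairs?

descent: ρ → (8,10,-8)  [lands on river]
river: ρ → (-8,6,10)
river: ρ → (10,14,-4)
river: ρ → (-4,18,2)
river: ρ → (2,18,-4)
river: ρ → (-4,14,10)
river: ρ → (10,6,-8)
river: ρ → (-8,10,8)
river: ρ → (8,6,-10)
river: ρ → (-10,14,4)
river: ρ → (4,18,-2)
river: ρ → (-2,18,4)
river: ρ → (4,14,-10)
river: ρ → (-10,6,8)
closes: descent 1, river 14
min |a| on river = 2

2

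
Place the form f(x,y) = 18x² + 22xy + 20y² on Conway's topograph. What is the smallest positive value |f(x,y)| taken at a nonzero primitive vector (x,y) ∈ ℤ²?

translate: b→-14 (≡22 mod 36), so (18,22,20)→(18,-14,16)
flip: (18,-14,16)→(16,14,18)
reduced (well bottom): (16,14,18) with a≤c, −a<b≤a
well minimum = a = 16

16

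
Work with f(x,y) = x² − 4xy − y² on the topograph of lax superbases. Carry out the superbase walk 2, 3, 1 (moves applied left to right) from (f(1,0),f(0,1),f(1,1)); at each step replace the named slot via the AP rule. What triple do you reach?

start (1,-1,-4) = (f(1,0),f(0,1),f(1,1))
replace slot 2: 2·(1+(-4)) − (-1) = -5 → (1,-5,-4)
replace slot 3: 2·(1+(-5)) − (-4) = -4 → (1,-5,-4)
replace slot 1: 2·((-5)+(-4)) − 1 = -19 → (-19,-5,-4)

-19,-5,-4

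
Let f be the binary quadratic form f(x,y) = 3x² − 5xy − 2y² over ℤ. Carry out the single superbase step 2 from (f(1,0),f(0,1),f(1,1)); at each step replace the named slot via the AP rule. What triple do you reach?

start (3,-2,-4) = (f(1,0),f(0,1),f(1,1))
replace slot 2: 2·(3+(-4)) − (-2) = 0 → (3,0,-4)

3,0,-4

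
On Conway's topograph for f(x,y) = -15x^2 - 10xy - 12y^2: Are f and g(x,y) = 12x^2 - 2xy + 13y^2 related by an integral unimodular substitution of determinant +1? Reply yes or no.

D₁ = -620, D₂ = -620
f is negative-definite; reduce −f:
−f: flip: (15,10,12)→(12,-10,15)
−f: reduced (well bottom): (12,-10,15) with a≤c, −a<b≤a
flip sign back: reduced form of f is (-12,10,-15)
g: reduced (well bottom): (12,-2,13) with a≤c, −a<b≤a
reduced forms (-12, 10, -15) vs (12, -2, 13) ⇒ inequivalent

no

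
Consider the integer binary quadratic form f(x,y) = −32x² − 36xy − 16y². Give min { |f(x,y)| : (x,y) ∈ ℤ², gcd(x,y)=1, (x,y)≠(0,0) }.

translate: b→-28 (≡36 mod 64), so (32,36,16)→(32,-28,12)
flip: (32,-28,12)→(12,28,32)
translate: b→4 (≡28 mod 24), so (12,28,32)→(12,4,16)
reduced (well bottom): (12,4,16) with a≤c, −a<b≤a
well minimum |f| = |-12| = 12 (negative-definite)

12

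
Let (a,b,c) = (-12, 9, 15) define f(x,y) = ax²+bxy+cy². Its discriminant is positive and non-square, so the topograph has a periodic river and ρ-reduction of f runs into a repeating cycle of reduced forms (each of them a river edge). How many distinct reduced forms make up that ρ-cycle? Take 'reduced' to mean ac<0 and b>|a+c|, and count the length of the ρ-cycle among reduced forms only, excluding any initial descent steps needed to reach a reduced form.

D = 801, ⌊√D⌋ = 28
river: ρ → (15,21,-6)
river: ρ → (-6,27,3)
river: ρ → (3,27,-6)
river: ρ → (-6,21,15)
river: ρ → (15,9,-12)
river: ρ → (-12,15,12)
river: ρ → (12,9,-15)
river: ρ → (-15,21,6)
river: ρ → (6,27,-3)
river: ρ → (-3,27,6)
river: ρ → (6,21,-15)
river: ρ → (-15,9,12)
river: ρ → (12,15,-12)
river: ρ → (-12,9,15)
ρ-cycle length = 14 (tail of 0 descent steps not counted)

14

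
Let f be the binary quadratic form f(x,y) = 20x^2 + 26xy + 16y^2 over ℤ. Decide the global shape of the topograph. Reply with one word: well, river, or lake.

D = b²−4ac = 26² − 4·20·16 = -604
D < 0 ⇒ definite ⇒ every region one sign ⇒ single well

well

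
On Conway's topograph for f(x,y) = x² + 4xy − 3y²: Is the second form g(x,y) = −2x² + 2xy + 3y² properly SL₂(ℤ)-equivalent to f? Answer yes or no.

D₁ = 28, D₂ = 28
river cycle of f (length 4): (-3, 2, 2), (2, 2, -3), (-3, 4, 1), (1, 4, -3)
river cycle of g (length 4): (3, 4, -1), (-1, 4, 3), (3, 2, -2), (-2, 2, 3)
cycles differ ⇒ inequivalent

no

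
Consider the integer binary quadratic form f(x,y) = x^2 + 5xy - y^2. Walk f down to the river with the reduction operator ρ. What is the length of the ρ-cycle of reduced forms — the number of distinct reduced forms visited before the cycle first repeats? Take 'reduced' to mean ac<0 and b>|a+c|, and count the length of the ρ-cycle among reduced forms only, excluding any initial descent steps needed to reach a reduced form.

D = 29, ⌊√D⌋ = 5
river: ρ → (-1,5,1)
river: ρ → (1,5,-1)
ρ-cycle length = 2 (tail of 0 descent steps not counted)

2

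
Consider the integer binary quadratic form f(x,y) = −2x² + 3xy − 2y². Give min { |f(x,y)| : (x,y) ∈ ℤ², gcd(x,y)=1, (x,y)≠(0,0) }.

translate: b→1 (≡-3 mod 4), so (2,-3,2)→(2,1,1)
flip: (2,1,1)→(1,-1,2)
translate: b→1 (≡-1 mod 2), so (1,-1,2)→(1,1,2)
reduced (well bottom): (1,1,2) with a≤c, −a<b≤a
well minimum |f| = |-1| = 1 (negative-definite)

1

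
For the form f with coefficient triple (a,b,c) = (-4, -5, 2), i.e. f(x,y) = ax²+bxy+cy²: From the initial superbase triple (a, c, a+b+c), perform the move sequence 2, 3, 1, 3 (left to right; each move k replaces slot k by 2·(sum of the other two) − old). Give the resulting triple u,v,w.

start (-4,2,-7) = (f(1,0),f(0,1),f(1,1))
replace slot 2: 2·((-4)+(-7)) − 2 = -24 → (-4,-24,-7)
replace slot 3: 2·((-4)+(-24)) − (-7) = -49 → (-4,-24,-49)
replace slot 1: 2·((-24)+(-49)) − (-4) = -142 → (-142,-24,-49)
replace slot 3: 2·((-142)+(-24)) − (-49) = -283 → (-142,-24,-283)

-142,-24,-283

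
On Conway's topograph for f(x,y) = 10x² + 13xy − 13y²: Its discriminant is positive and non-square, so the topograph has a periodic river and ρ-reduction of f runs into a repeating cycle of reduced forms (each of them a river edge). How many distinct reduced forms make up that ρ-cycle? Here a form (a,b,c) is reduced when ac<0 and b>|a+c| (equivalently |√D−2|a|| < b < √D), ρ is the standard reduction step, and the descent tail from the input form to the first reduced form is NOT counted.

D = 689, ⌊√D⌋ = 26
river: ρ → (-13,13,10)
river: ρ → (10,7,-16)
river: ρ → (-16,25,1)
river: ρ → (1,25,-16)
river: ρ → (-16,7,10)
river: ρ → (10,13,-13)
ρ-cycle length = 6 (tail of 0 descent steps not counted)

6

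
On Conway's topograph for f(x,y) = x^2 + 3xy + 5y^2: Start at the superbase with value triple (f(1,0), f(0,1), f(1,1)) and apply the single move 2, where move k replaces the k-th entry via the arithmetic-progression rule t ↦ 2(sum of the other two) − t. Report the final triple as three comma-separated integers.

start (1,5,9) = (f(1,0),f(0,1),f(1,1))
replace slot 2: 2·(1+9) − 5 = 15 → (1,15,9)

1,15,9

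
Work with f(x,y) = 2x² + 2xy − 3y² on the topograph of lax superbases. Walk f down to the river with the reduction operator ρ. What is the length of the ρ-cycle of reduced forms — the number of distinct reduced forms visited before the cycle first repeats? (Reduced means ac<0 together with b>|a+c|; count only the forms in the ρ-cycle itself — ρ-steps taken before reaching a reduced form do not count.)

D = 28, ⌊√D⌋ = 5
river: ρ → (-3,4,1)
river: ρ → (1,4,-3)
river: ρ → (-3,2,2)
river: ρ → (2,2,-3)
ρ-cycle length = 4 (tail of 0 descent steps not counted)

4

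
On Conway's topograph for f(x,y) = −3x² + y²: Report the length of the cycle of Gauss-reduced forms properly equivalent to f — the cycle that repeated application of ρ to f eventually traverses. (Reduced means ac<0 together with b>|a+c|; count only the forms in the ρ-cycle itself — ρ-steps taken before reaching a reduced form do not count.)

D = 12, ⌊√D⌋ = 3
descent: ρ → (1,2,-2)  [lands on river]
river: ρ → (-2,2,1)
ρ-cycle length = 2 (tail of 1 descent step not counted)

2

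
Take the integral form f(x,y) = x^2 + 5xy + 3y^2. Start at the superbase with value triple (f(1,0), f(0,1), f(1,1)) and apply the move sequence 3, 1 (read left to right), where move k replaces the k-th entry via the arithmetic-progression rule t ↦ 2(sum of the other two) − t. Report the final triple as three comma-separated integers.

start (1,3,9) = (f(1,0),f(0,1),f(1,1))
replace slot 3: 2·(1+3) − 9 = -1 → (1,3,-1)
replace slot 1: 2·(3+(-1)) − 1 = 3 → (3,3,-1)

3,3,-1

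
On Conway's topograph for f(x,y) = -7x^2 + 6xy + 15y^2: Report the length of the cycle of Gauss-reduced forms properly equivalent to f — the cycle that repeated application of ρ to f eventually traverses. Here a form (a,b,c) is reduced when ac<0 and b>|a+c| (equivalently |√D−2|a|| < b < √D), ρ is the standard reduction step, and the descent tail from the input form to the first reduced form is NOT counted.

D = 456, ⌊√D⌋ = 21
descent: ρ → (15,-6,-7)
descent: ρ → (-7,20,2)  [lands on river]
river: ρ → (2,20,-7)
river: ρ → (-7,8,14)
river: ρ → (14,20,-1)
river: ρ → (-1,20,14)
river: ρ → (14,8,-7)
ρ-cycle length = 6 (tail of 2 descent steps not counted)

6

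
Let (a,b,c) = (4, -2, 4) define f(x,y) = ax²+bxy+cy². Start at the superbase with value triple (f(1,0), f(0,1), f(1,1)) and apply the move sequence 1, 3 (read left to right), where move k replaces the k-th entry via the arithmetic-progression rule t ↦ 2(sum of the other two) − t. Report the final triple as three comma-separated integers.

start (4,4,6) = (f(1,0),f(0,1),f(1,1))
replace slot 1: 2·(4+6) − 4 = 16 → (16,4,6)
replace slot 3: 2·(16+4) − 6 = 34 → (16,4,34)

16,4,34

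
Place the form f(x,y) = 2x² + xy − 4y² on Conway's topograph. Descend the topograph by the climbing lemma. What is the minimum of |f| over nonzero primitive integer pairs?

descent: ρ → (-4,-1,2)
descent: ρ → (2,5,-1)  [lands on river]
river: ρ → (-1,5,2)
river: ρ → (2,3,-3)
river: ρ → (-3,3,2)
closes: descent 2, river 4
min |a| on river = 1

1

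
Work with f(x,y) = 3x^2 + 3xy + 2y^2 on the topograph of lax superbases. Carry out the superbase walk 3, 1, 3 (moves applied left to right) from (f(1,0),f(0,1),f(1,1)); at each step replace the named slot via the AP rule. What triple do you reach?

start (3,2,8) = (f(1,0),f(0,1),f(1,1))
replace slot 3: 2·(3+2) − 8 = 2 → (3,2,2)
replace slot 1: 2·(2+2) − 3 = 5 → (5,2,2)
replace slot 3: 2·(5+2) − 2 = 12 → (5,2,12)

5,2,12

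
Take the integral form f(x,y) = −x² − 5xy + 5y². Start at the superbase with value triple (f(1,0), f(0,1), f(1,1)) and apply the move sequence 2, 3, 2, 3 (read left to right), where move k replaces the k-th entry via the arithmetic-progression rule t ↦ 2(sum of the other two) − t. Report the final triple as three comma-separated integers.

start (-1,5,-1) = (f(1,0),f(0,1),f(1,1))
replace slot 2: 2·((-1)+(-1)) − 5 = -9 → (-1,-9,-1)
replace slot 3: 2·((-1)+(-9)) − (-1) = -19 → (-1,-9,-19)
replace slot 2: 2·((-1)+(-19)) − (-9) = -31 → (-1,-31,-19)
replace slot 3: 2·((-1)+(-31)) − (-19) = -45 → (-1,-31,-45)

-1,-31,-45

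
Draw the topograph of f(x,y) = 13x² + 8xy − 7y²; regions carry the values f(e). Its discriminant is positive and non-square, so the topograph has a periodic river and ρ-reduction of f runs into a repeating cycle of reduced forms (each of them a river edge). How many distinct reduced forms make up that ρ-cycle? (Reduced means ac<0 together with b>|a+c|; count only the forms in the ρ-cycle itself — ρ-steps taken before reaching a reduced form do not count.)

D = 428, ⌊√D⌋ = 20
river: ρ → (-7,20,1)
river: ρ → (1,20,-7)
river: ρ → (-7,8,13)
river: ρ → (13,18,-2)
river: ρ → (-2,18,13)
river: ρ → (13,8,-7)
ρ-cycle length = 6 (tail of 0 descent steps not counted)

6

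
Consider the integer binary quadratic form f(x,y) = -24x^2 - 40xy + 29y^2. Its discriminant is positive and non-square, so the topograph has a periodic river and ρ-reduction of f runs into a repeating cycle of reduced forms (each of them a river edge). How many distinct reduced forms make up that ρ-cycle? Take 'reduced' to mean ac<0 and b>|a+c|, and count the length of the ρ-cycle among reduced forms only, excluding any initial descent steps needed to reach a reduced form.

D = 4384, ⌊√D⌋ = 66
descent: ρ → (29,40,-24)  [lands on river]
river: ρ → (-24,56,13)
river: ρ → (13,48,-40)
river: ρ → (-40,32,21)
river: ρ → (21,52,-20)
river: ρ → (-20,28,45)
river: ρ → (45,62,-3)
river: ρ → (-3,64,24)
river: ρ → (24,32,-35)
river: ρ → (-35,38,21)
river: ρ → (21,46,-27)
river: ρ → (-27,62,5)
river: ρ → (5,58,-51)
river: ρ → (-51,44,12)
river: ρ → (12,52,-35)
river: ρ → (-35,18,29)
ρ-cycle length = 16 (tail of 1 descent step not counted)

16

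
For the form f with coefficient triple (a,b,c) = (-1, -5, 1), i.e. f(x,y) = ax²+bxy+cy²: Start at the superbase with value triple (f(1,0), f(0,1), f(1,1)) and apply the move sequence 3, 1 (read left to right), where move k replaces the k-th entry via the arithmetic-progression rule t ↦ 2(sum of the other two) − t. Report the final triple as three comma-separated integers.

start (-1,1,-5) = (f(1,0),f(0,1),f(1,1))
replace slot 3: 2·((-1)+1) − (-5) = 5 → (-1,1,5)
replace slot 1: 2·(1+5) − (-1) = 13 → (13,1,5)

13,1,5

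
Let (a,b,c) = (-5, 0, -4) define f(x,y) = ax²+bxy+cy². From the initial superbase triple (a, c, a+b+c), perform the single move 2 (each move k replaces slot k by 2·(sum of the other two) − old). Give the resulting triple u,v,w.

start (-5,-4,-9) = (f(1,0),f(0,1),f(1,1))
replace slot 2: 2·((-5)+(-9)) − (-4) = -24 → (-5,-24,-9)

-5,-24,-9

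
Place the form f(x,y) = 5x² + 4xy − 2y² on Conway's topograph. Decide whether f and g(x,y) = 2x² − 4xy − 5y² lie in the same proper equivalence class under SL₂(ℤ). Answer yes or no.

D₁ = 56, D₂ = 56
river cycle of f (length 4): (-2, 4, 5), (5, 6, -1), (-1, 6, 5), (5, 4, -2)
river cycle of g (length 4): (-5, 4, 2), (2, 4, -5), (-5, 6, 1), (1, 6, -5)
cycles differ ⇒ inequivalent

no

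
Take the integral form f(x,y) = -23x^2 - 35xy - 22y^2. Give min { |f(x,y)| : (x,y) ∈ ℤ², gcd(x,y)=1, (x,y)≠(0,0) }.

translate: b→-11 (≡35 mod 46), so (23,35,22)→(23,-11,10)
flip: (23,-11,10)→(10,11,23)
translate: b→-9 (≡11 mod 20), so (10,11,23)→(10,-9,22)
reduced (well bottom): (10,-9,22) with a≤c, −a<b≤a
well minimum |f| = |-10| = 10 (negative-definite)

10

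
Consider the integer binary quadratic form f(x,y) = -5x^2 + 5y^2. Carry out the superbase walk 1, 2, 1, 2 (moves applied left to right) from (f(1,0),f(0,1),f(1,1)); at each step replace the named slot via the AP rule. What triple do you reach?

start (-5,5,0) = (f(1,0),f(0,1),f(1,1))
replace slot 1: 2·(5+0) − (-5) = 15 → (15,5,0)
replace slot 2: 2·(15+0) − 5 = 25 → (15,25,0)
replace slot 1: 2·(25+0) − 15 = 35 → (35,25,0)
replace slot 2: 2·(35+0) − 25 = 45 → (35,45,0)

35,45,0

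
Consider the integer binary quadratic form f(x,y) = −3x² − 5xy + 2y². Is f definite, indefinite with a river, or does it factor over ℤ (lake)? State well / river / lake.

D = b²−4ac = (-5)² − 4·(-3)·2 = 49
D = 7² is a perfect square ⇒ form factors over ℤ ⇒ lakes

lake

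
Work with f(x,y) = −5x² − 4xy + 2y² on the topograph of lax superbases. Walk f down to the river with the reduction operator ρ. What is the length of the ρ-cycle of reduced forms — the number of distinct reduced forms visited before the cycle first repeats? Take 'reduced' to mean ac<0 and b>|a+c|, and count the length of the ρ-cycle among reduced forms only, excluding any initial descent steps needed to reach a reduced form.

D = 56, ⌊√D⌋ = 7
descent: ρ → (2,4,-5)  [lands on river]
river: ρ → (-5,6,1)
river: ρ → (1,6,-5)
river: ρ → (-5,4,2)
ρ-cycle length = 4 (tail of 1 descent step not counted)

4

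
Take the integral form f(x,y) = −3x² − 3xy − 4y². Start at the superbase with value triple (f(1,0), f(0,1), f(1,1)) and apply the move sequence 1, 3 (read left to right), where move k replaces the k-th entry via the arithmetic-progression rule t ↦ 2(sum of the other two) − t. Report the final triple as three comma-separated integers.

start (-3,-4,-10) = (f(1,0),f(0,1),f(1,1))
replace slot 1: 2·((-4)+(-10)) − (-3) = -25 → (-25,-4,-10)
replace slot 3: 2·((-25)+(-4)) − (-10) = -48 → (-25,-4,-48)

-25,-4,-48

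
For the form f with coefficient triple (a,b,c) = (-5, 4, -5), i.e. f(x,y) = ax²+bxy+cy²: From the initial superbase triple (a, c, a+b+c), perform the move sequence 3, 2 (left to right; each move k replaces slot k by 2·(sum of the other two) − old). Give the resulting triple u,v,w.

start (-5,-5,-6) = (f(1,0),f(0,1),f(1,1))
replace slot 3: 2·((-5)+(-5)) − (-6) = -14 → (-5,-5,-14)
replace slot 2: 2·((-5)+(-14)) − (-5) = -33 → (-5,-33,-14)

-5,-33,-14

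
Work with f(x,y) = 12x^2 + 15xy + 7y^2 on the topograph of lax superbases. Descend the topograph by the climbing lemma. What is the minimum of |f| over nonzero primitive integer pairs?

translate: b→-9 (≡15 mod 24), so (12,15,7)→(12,-9,4)
flip: (12,-9,4)→(4,9,12)
translate: b→1 (≡9 mod 8), so (4,9,12)→(4,1,7)
reduced (well bottom): (4,1,7) with a≤c, −a<b≤a
well minimum = a = 4

4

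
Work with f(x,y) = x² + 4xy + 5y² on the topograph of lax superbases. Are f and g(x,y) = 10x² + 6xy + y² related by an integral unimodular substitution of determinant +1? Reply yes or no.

D₁ = -4, D₂ = -4
f: translate: b→0 (≡4 mod 2), so (1,4,5)→(1,0,1)
f: reduced (well bottom): (1,0,1) with a≤c, −a<b≤a
g: flip: (10,6,1)→(1,-6,10)
g: translate: b→0 (≡-6 mod 2), so (1,-6,10)→(1,0,1)
g: reduced (well bottom): (1,0,1) with a≤c, −a<b≤a
reduced forms (1, 0, 1) vs (1, 0, 1) ⇒ equivalent

yes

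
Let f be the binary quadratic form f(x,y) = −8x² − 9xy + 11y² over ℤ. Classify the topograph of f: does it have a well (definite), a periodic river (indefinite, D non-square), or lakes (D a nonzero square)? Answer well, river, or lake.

D = b²−4ac = (-9)² − 4·(-8)·11 = 433
D > 0 non-square ⇒ indefinite ⇒ periodic river

river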